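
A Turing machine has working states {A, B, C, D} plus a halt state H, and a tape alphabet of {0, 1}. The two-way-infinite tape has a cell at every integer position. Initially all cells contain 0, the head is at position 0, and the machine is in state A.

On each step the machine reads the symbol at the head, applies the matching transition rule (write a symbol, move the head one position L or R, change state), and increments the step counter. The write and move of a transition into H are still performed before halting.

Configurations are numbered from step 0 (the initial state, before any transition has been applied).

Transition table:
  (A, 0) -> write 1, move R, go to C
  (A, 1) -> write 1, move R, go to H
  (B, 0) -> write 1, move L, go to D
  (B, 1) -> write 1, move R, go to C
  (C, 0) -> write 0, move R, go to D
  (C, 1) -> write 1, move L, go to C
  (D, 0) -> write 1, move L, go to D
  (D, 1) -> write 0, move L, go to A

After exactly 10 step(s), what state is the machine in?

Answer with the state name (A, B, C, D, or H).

Step 1: in state A at pos 0, read 0 -> (A,0)->write 1,move R,goto C. Now: state=C, head=1, tape[-1..2]=0100 (head:   ^)
Step 2: in state C at pos 1, read 0 -> (C,0)->write 0,move R,goto D. Now: state=D, head=2, tape[-1..3]=01000 (head:    ^)
Step 3: in state D at pos 2, read 0 -> (D,0)->write 1,move L,goto D. Now: state=D, head=1, tape[-1..3]=01010 (head:   ^)
Step 4: in state D at pos 1, read 0 -> (D,0)->write 1,move L,goto D. Now: state=D, head=0, tape[-1..3]=01110 (head:  ^)
Step 5: in state D at pos 0, read 1 -> (D,1)->write 0,move L,goto A. Now: state=A, head=-1, tape[-2..3]=000110 (head:  ^)
Step 6: in state A at pos -1, read 0 -> (A,0)->write 1,move R,goto C. Now: state=C, head=0, tape[-2..3]=010110 (head:   ^)
Step 7: in state C at pos 0, read 0 -> (C,0)->write 0,move R,goto D. Now: state=D, head=1, tape[-2..3]=010110 (head:    ^)
Step 8: in state D at pos 1, read 1 -> (D,1)->write 0,move L,goto A. Now: state=A, head=0, tape[-2..3]=010010 (head:   ^)
Step 9: in state A at pos 0, read 0 -> (A,0)->write 1,move R,goto C. Now: state=C, head=1, tape[-2..3]=011010 (head:    ^)
Step 10: in state C at pos 1, read 0 -> (C,0)->write 0,move R,goto D. Now: state=D, head=2, tape[-2..3]=011010 (head:     ^)

Answer: D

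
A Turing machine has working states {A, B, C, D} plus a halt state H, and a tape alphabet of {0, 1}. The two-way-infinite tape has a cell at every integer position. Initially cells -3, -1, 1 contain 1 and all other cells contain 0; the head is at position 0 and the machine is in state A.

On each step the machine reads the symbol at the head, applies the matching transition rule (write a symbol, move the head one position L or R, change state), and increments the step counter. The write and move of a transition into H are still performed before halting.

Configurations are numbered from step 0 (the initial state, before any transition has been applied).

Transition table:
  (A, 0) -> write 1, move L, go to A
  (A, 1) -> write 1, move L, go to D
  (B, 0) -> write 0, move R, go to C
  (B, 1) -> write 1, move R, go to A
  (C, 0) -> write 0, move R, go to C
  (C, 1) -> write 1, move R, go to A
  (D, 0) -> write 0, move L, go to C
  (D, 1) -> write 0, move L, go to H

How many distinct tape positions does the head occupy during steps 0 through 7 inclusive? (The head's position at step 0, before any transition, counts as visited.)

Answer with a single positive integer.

Step 1: in state A at pos 0, read 0 -> (A,0)->write 1,move L,goto A. Now: state=A, head=-1, tape[-4..2]=0101110 (head:    ^)
Step 2: in state A at pos -1, read 1 -> (A,1)->write 1,move L,goto D. Now: state=D, head=-2, tape[-4..2]=0101110 (head:   ^)
Step 3: in state D at pos -2, read 0 -> (D,0)->write 0,move L,goto C. Now: state=C, head=-3, tape[-4..2]=0101110 (head:  ^)
Step 4: in state C at pos -3, read 1 -> (C,1)->write 1,move R,goto A. Now: state=A, head=-2, tape[-4..2]=0101110 (head:   ^)
Step 5: in state A at pos -2, read 0 -> (A,0)->write 1,move L,goto A. Now: state=A, head=-3, tape[-4..2]=0111110 (head:  ^)
Step 6: in state A at pos -3, read 1 -> (A,1)->write 1,move L,goto D. Now: state=D, head=-4, tape[-5..2]=00111110 (head:  ^)
Step 7: in state D at pos -4, read 0 -> (D,0)->write 0,move L,goto C. Now: state=C, head=-5, tape[-6..2]=000111110 (head:  ^)
Head positions at steps 0..7: starting at 0, distinct positions visited = {-5, -4, -3, -2, -1, 0} -> 6 position(s)

Answer: 6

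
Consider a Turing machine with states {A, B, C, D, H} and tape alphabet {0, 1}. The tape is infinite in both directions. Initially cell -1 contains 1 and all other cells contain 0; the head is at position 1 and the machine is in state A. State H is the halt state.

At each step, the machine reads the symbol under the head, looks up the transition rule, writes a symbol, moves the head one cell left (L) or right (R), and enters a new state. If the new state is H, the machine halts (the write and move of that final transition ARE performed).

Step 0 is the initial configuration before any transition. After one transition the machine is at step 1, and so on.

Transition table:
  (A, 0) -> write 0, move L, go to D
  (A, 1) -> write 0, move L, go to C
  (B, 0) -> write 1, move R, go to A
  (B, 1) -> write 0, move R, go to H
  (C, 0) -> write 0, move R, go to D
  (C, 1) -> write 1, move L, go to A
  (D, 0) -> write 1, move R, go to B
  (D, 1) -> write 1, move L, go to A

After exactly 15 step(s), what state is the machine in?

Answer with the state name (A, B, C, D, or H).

Step 1: in state A at pos 1, read 0 -> (A,0)->write 0,move L,goto D. Now: state=D, head=0, tape[-2..2]=01000 (head:   ^)
Step 2: in state D at pos 0, read 0 -> (D,0)->write 1,move R,goto B. Now: state=B, head=1, tape[-2..2]=01100 (head:    ^)
Step 3: in state B at pos 1, read 0 -> (B,0)->write 1,move R,goto A. Now: state=A, head=2, tape[-2..3]=011100 (head:     ^)
Step 4: in state A at pos 2, read 0 -> (A,0)->write 0,move L,goto D. Now: state=D, head=1, tape[-2..3]=011100 (head:    ^)
Step 5: in state D at pos 1, read 1 -> (D,1)->write 1,move L,goto A. Now: state=A, head=0, tape[-2..3]=011100 (head:   ^)
Step 6: in state A at pos 0, read 1 -> (A,1)->write 0,move L,goto C. Now: state=C, head=-1, tape[-2..3]=010100 (head:  ^)
Step 7: in state C at pos -1, read 1 -> (C,1)->write 1,move L,goto A. Now: state=A, head=-2, tape[-3..3]=0010100 (head:  ^)
Step 8: in state A at pos -2, read 0 -> (A,0)->write 0,move L,goto D. Now: state=D, head=-3, tape[-4..3]=00010100 (head:  ^)
Step 9: in state D at pos -3, read 0 -> (D,0)->write 1,move R,goto B. Now: state=B, head=-2, tape[-4..3]=01010100 (head:   ^)
Step 10: in state B at pos -2, read 0 -> (B,0)->write 1,move R,goto A. Now: state=A, head=-1, tape[-4..3]=01110100 (head:    ^)
Step 11: in state A at pos -1, read 1 -> (A,1)->write 0,move L,goto C. Now: state=C, head=-2, tape[-4..3]=01100100 (head:   ^)
Step 12: in state C at pos -2, read 1 -> (C,1)->write 1,move L,goto A. Now: state=A, head=-3, tape[-4..3]=01100100 (head:  ^)
Step 13: in state A at pos -3, read 1 -> (A,1)->write 0,move L,goto C. Now: state=C, head=-4, tape[-5..3]=000100100 (head:  ^)
Step 14: in state C at pos -4, read 0 -> (C,0)->write 0,move R,goto D. Now: state=D, head=-3, tape[-5..3]=000100100 (head:   ^)
Step 15: in state D at pos -3, read 0 -> (D,0)->write 1,move R,goto B. Now: state=B, head=-2, tape[-5..3]=001100100 (head:    ^)

Answer: B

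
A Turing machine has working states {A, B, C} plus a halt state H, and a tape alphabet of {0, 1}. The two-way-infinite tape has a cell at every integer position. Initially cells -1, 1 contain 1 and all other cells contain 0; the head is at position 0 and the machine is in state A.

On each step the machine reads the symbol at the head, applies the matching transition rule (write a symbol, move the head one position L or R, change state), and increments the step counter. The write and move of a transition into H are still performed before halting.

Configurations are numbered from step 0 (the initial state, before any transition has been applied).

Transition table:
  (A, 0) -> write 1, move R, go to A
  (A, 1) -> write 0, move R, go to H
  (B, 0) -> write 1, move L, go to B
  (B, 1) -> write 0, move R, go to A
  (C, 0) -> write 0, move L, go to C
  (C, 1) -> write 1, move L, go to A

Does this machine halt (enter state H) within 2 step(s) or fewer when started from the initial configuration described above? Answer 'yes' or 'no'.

Answer: yes

Derivation:
Step 1: in state A at pos 0, read 0 -> (A,0)->write 1,move R,goto A. Now: state=A, head=1, tape[-2..2]=01110 (head:    ^)
Step 2: in state A at pos 1, read 1 -> (A,1)->write 0,move R,goto H. Now: state=H, head=2, tape[-2..3]=011000 (head:     ^)
State H reached at step 2; 2 <= 2 -> yes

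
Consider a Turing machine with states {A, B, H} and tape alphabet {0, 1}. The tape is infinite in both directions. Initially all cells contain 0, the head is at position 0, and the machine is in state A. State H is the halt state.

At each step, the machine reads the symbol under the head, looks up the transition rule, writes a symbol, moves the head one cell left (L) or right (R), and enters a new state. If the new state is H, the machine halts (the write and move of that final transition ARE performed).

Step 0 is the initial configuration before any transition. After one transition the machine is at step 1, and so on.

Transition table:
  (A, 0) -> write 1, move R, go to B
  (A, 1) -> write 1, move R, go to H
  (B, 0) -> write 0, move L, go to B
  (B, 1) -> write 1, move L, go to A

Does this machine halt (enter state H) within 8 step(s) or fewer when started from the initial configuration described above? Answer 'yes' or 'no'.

Answer: yes

Derivation:
Step 1: in state A at pos 0, read 0 -> (A,0)->write 1,move R,goto B. Now: state=B, head=1, tape[-1..2]=0100 (head:   ^)
Step 2: in state B at pos 1, read 0 -> (B,0)->write 0,move L,goto B. Now: state=B, head=0, tape[-1..2]=0100 (head:  ^)
Step 3: in state B at pos 0, read 1 -> (B,1)->write 1,move L,goto A. Now: state=A, head=-1, tape[-2..2]=00100 (head:  ^)
Step 4: in state A at pos -1, read 0 -> (A,0)->write 1,move R,goto B. Now: state=B, head=0, tape[-2..2]=01100 (head:   ^)
Step 5: in state B at pos 0, read 1 -> (B,1)->write 1,move L,goto A. Now: state=A, head=-1, tape[-2..2]=01100 (head:  ^)
Step 6: in state A at pos -1, read 1 -> (A,1)->write 1,move R,goto H. Now: state=H, head=0, tape[-2..2]=01100 (head:   ^)
State H reached at step 6; 6 <= 8 -> yes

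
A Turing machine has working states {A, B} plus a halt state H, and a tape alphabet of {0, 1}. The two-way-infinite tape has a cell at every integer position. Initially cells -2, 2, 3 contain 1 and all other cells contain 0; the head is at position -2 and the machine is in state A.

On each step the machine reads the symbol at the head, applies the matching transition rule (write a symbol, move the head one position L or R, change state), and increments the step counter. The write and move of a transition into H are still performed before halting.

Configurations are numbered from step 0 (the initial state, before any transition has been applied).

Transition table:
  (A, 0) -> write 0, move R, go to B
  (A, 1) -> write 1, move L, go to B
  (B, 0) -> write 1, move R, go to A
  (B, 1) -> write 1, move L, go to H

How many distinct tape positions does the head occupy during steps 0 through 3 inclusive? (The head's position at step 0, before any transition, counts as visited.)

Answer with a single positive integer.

Answer: 2

Derivation:
Step 1: in state A at pos -2, read 1 -> (A,1)->write 1,move L,goto B. Now: state=B, head=-3, tape[-4..4]=001000110 (head:  ^)
Step 2: in state B at pos -3, read 0 -> (B,0)->write 1,move R,goto A. Now: state=A, head=-2, tape[-4..4]=011000110 (head:   ^)
Step 3: in state A at pos -2, read 1 -> (A,1)->write 1,move L,goto B. Now: state=B, head=-3, tape[-4..4]=011000110 (head:  ^)
Head positions at steps 0..3: starting at -2, distinct positions visited = {-3, -2} -> 2 position(s)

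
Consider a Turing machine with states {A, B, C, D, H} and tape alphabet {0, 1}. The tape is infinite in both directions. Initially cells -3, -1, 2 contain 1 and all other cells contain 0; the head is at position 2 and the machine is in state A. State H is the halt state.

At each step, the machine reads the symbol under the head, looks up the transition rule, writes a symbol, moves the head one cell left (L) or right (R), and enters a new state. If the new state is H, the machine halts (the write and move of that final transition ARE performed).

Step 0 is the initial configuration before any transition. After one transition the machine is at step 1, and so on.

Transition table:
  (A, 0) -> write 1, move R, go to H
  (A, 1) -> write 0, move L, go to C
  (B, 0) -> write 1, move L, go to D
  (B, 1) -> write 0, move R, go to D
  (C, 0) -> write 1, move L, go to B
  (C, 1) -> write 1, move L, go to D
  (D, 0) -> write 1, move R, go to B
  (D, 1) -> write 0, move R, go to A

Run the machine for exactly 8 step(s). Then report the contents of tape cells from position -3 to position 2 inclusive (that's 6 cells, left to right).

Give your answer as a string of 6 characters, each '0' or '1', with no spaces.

Step 1: in state A at pos 2, read 1 -> (A,1)->write 0,move L,goto C. Now: state=C, head=1, tape[-4..3]=01010000 (head:      ^)
Step 2: in state C at pos 1, read 0 -> (C,0)->write 1,move L,goto B. Now: state=B, head=0, tape[-4..3]=01010100 (head:     ^)
Step 3: in state B at pos 0, read 0 -> (B,0)->write 1,move L,goto D. Now: state=D, head=-1, tape[-4..3]=01011100 (head:    ^)
Step 4: in state D at pos -1, read 1 -> (D,1)->write 0,move R,goto A. Now: state=A, head=0, tape[-4..3]=01001100 (head:     ^)
Step 5: in state A at pos 0, read 1 -> (A,1)->write 0,move L,goto C. Now: state=C, head=-1, tape[-4..3]=01000100 (head:    ^)
Step 6: in state C at pos -1, read 0 -> (C,0)->write 1,move L,goto B. Now: state=B, head=-2, tape[-4..3]=01010100 (head:   ^)
Step 7: in state B at pos -2, read 0 -> (B,0)->write 1,move L,goto D. Now: state=D, head=-3, tape[-4..3]=01110100 (head:  ^)
Step 8: in state D at pos -3, read 1 -> (D,1)->write 0,move R,goto A. Now: state=A, head=-2, tape[-4..3]=00110100 (head:   ^)

Answer: 011010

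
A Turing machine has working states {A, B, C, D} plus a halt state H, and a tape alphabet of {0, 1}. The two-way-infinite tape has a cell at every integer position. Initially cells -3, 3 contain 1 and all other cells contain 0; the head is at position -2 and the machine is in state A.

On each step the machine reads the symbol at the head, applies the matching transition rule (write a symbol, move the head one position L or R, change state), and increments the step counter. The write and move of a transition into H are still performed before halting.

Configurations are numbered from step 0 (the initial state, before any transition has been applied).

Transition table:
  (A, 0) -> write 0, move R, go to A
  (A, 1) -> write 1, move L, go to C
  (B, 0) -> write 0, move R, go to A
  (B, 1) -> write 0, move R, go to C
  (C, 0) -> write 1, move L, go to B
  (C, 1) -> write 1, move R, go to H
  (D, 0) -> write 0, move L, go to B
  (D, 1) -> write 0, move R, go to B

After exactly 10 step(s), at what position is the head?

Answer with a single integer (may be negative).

Step 1: in state A at pos -2, read 0 -> (A,0)->write 0,move R,goto A. Now: state=A, head=-1, tape[-4..4]=010000010 (head:    ^)
Step 2: in state A at pos -1, read 0 -> (A,0)->write 0,move R,goto A. Now: state=A, head=0, tape[-4..4]=010000010 (head:     ^)
Step 3: in state A at pos 0, read 0 -> (A,0)->write 0,move R,goto A. Now: state=A, head=1, tape[-4..4]=010000010 (head:      ^)
Step 4: in state A at pos 1, read 0 -> (A,0)->write 0,move R,goto A. Now: state=A, head=2, tape[-4..4]=010000010 (head:       ^)
Step 5: in state A at pos 2, read 0 -> (A,0)->write 0,move R,goto A. Now: state=A, head=3, tape[-4..4]=010000010 (head:        ^)
Step 6: in state A at pos 3, read 1 -> (A,1)->write 1,move L,goto C. Now: state=C, head=2, tape[-4..4]=010000010 (head:       ^)
Step 7: in state C at pos 2, read 0 -> (C,0)->write 1,move L,goto B. Now: state=B, head=1, tape[-4..4]=010000110 (head:      ^)
Step 8: in state B at pos 1, read 0 -> (B,0)->write 0,move R,goto A. Now: state=A, head=2, tape[-4..4]=010000110 (head:       ^)
Step 9: in state A at pos 2, read 1 -> (A,1)->write 1,move L,goto C. Now: state=C, head=1, tape[-4..4]=010000110 (head:      ^)
Step 10: in state C at pos 1, read 0 -> (C,0)->write 1,move L,goto B. Now: state=B, head=0, tape[-4..4]=010001110 (head:     ^)

Answer: 0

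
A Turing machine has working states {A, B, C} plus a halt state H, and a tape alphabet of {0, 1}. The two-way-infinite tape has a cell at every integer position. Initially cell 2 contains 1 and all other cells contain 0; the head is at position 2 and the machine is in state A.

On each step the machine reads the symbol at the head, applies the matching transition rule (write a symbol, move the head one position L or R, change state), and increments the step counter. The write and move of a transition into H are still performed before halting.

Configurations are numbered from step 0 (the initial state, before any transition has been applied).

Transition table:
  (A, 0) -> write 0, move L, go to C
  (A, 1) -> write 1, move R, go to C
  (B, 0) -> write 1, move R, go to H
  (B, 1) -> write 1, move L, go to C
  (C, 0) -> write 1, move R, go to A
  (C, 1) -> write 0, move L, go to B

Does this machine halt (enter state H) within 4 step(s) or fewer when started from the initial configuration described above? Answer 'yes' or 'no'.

Answer: no

Derivation:
Step 1: in state A at pos 2, read 1 -> (A,1)->write 1,move R,goto C. Now: state=C, head=3, tape[1..4]=0100 (head:   ^)
Step 2: in state C at pos 3, read 0 -> (C,0)->write 1,move R,goto A. Now: state=A, head=4, tape[1..5]=01100 (head:    ^)
Step 3: in state A at pos 4, read 0 -> (A,0)->write 0,move L,goto C. Now: state=C, head=3, tape[1..5]=01100 (head:   ^)
Step 4: in state C at pos 3, read 1 -> (C,1)->write 0,move L,goto B. Now: state=B, head=2, tape[1..5]=01000 (head:  ^)
After 4 step(s): state = B (not H) -> not halted within 4 -> no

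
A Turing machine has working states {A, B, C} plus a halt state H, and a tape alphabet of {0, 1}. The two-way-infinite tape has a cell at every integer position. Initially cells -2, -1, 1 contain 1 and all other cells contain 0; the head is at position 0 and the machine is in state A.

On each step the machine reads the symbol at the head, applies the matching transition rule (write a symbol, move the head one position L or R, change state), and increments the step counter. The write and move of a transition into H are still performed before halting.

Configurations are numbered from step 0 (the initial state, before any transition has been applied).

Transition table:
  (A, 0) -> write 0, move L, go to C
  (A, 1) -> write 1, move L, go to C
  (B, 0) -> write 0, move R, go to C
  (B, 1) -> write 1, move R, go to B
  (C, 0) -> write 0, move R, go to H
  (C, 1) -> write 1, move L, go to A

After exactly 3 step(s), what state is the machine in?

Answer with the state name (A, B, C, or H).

Step 1: in state A at pos 0, read 0 -> (A,0)->write 0,move L,goto C. Now: state=C, head=-1, tape[-3..2]=011010 (head:   ^)
Step 2: in state C at pos -1, read 1 -> (C,1)->write 1,move L,goto A. Now: state=A, head=-2, tape[-3..2]=011010 (head:  ^)
Step 3: in state A at pos -2, read 1 -> (A,1)->write 1,move L,goto C. Now: state=C, head=-3, tape[-4..2]=0011010 (head:  ^)

Answer: C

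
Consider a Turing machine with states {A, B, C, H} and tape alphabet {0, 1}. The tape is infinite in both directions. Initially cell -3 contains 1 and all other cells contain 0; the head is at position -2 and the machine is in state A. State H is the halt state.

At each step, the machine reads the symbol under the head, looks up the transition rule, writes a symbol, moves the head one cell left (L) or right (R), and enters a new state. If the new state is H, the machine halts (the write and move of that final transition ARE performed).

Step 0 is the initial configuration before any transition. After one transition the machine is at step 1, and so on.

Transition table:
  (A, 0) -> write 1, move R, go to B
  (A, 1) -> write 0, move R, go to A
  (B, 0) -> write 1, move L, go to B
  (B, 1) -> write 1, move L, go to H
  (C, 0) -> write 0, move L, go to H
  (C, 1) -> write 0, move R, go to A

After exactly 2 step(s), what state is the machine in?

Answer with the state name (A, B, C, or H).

Step 1: in state A at pos -2, read 0 -> (A,0)->write 1,move R,goto B. Now: state=B, head=-1, tape[-4..0]=01100 (head:    ^)
Step 2: in state B at pos -1, read 0 -> (B,0)->write 1,move L,goto B. Now: state=B, head=-2, tape[-4..0]=01110 (head:   ^)

Answer: B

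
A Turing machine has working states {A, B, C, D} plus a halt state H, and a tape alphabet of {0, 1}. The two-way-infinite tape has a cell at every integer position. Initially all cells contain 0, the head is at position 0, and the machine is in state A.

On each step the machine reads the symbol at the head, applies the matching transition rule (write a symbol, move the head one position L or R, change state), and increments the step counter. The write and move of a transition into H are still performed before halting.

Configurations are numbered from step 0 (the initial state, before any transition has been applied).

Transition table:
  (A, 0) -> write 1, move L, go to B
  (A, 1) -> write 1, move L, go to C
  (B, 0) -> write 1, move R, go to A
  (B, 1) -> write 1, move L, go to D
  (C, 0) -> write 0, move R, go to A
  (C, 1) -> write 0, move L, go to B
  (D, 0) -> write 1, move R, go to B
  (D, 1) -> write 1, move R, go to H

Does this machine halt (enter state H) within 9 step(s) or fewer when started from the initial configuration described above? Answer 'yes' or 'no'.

Step 1: in state A at pos 0, read 0 -> (A,0)->write 1,move L,goto B. Now: state=B, head=-1, tape[-2..1]=0010 (head:  ^)
Step 2: in state B at pos -1, read 0 -> (B,0)->write 1,move R,goto A. Now: state=A, head=0, tape[-2..1]=0110 (head:   ^)
Step 3: in state A at pos 0, read 1 -> (A,1)->write 1,move L,goto C. Now: state=C, head=-1, tape[-2..1]=0110 (head:  ^)
Step 4: in state C at pos -1, read 1 -> (C,1)->write 0,move L,goto B. Now: state=B, head=-2, tape[-3..1]=00010 (head:  ^)
Step 5: in state B at pos -2, read 0 -> (B,0)->write 1,move R,goto A. Now: state=A, head=-1, tape[-3..1]=01010 (head:   ^)
Step 6: in state A at pos -1, read 0 -> (A,0)->write 1,move L,goto B. Now: state=B, head=-2, tape[-3..1]=01110 (head:  ^)
Step 7: in state B at pos -2, read 1 -> (B,1)->write 1,move L,goto D. Now: state=D, head=-3, tape[-4..1]=001110 (head:  ^)
Step 8: in state D at pos -3, read 0 -> (D,0)->write 1,move R,goto B. Now: state=B, head=-2, tape[-4..1]=011110 (head:   ^)
Step 9: in state B at pos -2, read 1 -> (B,1)->write 1,move L,goto D. Now: state=D, head=-3, tape[-4..1]=011110 (head:  ^)
After 9 step(s): state = D (not H) -> not halted within 9 -> no

Answer: no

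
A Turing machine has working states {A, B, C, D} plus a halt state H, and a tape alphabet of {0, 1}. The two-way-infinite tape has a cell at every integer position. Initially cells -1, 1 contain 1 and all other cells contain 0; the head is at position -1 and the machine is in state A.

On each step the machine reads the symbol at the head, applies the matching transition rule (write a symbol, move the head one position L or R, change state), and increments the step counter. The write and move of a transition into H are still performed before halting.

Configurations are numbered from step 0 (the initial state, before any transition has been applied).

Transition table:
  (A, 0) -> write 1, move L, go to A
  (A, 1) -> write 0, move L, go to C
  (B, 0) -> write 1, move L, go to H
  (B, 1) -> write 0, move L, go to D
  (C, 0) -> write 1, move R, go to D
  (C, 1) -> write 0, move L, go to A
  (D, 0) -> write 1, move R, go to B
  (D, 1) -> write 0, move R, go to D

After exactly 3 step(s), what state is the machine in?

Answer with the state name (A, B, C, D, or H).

Answer: B

Derivation:
Step 1: in state A at pos -1, read 1 -> (A,1)->write 0,move L,goto C. Now: state=C, head=-2, tape[-3..2]=000010 (head:  ^)
Step 2: in state C at pos -2, read 0 -> (C,0)->write 1,move R,goto D. Now: state=D, head=-1, tape[-3..2]=010010 (head:   ^)
Step 3: in state D at pos -1, read 0 -> (D,0)->write 1,move R,goto B. Now: state=B, head=0, tape[-3..2]=011010 (head:    ^)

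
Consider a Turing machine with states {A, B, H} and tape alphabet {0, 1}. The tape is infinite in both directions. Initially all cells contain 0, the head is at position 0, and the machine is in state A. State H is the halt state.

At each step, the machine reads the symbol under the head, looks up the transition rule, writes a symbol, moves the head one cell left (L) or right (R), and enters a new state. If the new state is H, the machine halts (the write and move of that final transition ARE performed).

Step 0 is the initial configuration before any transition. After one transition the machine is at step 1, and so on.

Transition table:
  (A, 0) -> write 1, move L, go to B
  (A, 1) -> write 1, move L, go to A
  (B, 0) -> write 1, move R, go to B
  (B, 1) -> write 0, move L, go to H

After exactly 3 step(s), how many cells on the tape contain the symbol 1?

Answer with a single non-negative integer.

Step 1: in state A at pos 0, read 0 -> (A,0)->write 1,move L,goto B. Now: state=B, head=-1, tape[-2..1]=0010 (head:  ^)
Step 2: in state B at pos -1, read 0 -> (B,0)->write 1,move R,goto B. Now: state=B, head=0, tape[-2..1]=0110 (head:   ^)
Step 3: in state B at pos 0, read 1 -> (B,1)->write 0,move L,goto H. Now: state=H, head=-1, tape[-2..1]=0100 (head:  ^)
Cells containing 1 after step 3: {-1} -> 1 cell(s)

Answer: 1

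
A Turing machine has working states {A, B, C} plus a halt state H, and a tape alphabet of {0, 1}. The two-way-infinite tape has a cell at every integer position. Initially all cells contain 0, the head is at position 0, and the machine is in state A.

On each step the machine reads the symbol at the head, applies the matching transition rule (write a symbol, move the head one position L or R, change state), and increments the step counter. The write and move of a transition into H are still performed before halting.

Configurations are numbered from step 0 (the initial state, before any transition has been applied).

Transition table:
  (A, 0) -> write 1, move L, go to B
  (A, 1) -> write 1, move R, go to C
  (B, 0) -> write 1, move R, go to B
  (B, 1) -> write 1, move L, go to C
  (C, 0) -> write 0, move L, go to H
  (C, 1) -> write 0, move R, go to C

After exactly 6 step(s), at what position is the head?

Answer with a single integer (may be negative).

Step 1: in state A at pos 0, read 0 -> (A,0)->write 1,move L,goto B. Now: state=B, head=-1, tape[-2..1]=0010 (head:  ^)
Step 2: in state B at pos -1, read 0 -> (B,0)->write 1,move R,goto B. Now: state=B, head=0, tape[-2..1]=0110 (head:   ^)
Step 3: in state B at pos 0, read 1 -> (B,1)->write 1,move L,goto C. Now: state=C, head=-1, tape[-2..1]=0110 (head:  ^)
Step 4: in state C at pos -1, read 1 -> (C,1)->write 0,move R,goto C. Now: state=C, head=0, tape[-2..1]=0010 (head:   ^)
Step 5: in state C at pos 0, read 1 -> (C,1)->write 0,move R,goto C. Now: state=C, head=1, tape[-2..2]=00000 (head:    ^)
Step 6: in state C at pos 1, read 0 -> (C,0)->write 0,move L,goto H. Now: state=H, head=0, tape[-2..2]=00000 (head:   ^)

Answer: 0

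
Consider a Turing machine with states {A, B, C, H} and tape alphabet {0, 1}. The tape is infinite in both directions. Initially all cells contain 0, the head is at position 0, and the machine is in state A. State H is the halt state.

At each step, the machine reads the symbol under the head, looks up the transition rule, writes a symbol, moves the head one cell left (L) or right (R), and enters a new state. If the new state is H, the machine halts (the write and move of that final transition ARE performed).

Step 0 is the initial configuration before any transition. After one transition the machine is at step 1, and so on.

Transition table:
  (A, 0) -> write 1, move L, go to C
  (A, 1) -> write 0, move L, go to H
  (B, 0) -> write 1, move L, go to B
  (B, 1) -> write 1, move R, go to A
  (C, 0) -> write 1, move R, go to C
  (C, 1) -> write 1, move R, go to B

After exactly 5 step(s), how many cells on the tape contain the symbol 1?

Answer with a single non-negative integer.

Answer: 3

Derivation:
Step 1: in state A at pos 0, read 0 -> (A,0)->write 1,move L,goto C. Now: state=C, head=-1, tape[-2..1]=0010 (head:  ^)
Step 2: in state C at pos -1, read 0 -> (C,0)->write 1,move R,goto C. Now: state=C, head=0, tape[-2..1]=0110 (head:   ^)
Step 3: in state C at pos 0, read 1 -> (C,1)->write 1,move R,goto B. Now: state=B, head=1, tape[-2..2]=01100 (head:    ^)
Step 4: in state B at pos 1, read 0 -> (B,0)->write 1,move L,goto B. Now: state=B, head=0, tape[-2..2]=01110 (head:   ^)
Step 5: in state B at pos 0, read 1 -> (B,1)->write 1,move R,goto A. Now: state=A, head=1, tape[-2..2]=01110 (head:    ^)
Cells containing 1 after step 5: {-1, 0, 1} -> 3 cell(s)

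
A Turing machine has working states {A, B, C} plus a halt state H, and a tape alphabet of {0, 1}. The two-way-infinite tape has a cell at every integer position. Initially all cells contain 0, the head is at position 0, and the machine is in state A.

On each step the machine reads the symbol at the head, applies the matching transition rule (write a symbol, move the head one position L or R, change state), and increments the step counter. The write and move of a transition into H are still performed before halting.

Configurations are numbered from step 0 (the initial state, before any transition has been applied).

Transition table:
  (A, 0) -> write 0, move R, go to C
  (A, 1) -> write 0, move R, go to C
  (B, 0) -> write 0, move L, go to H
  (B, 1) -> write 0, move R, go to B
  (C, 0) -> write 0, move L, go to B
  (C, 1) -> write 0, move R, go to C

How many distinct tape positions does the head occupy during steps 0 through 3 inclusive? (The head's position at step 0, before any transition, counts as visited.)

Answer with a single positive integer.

Step 1: in state A at pos 0, read 0 -> (A,0)->write 0,move R,goto C. Now: state=C, head=1, tape[-1..2]=0000 (head:   ^)
Step 2: in state C at pos 1, read 0 -> (C,0)->write 0,move L,goto B. Now: state=B, head=0, tape[-1..2]=0000 (head:  ^)
Step 3: in state B at pos 0, read 0 -> (B,0)->write 0,move L,goto H. Now: state=H, head=-1, tape[-2..2]=00000 (head:  ^)
Head positions at steps 0..3: starting at 0, distinct positions visited = {-1, 0, 1} -> 3 position(s)

Answer: 3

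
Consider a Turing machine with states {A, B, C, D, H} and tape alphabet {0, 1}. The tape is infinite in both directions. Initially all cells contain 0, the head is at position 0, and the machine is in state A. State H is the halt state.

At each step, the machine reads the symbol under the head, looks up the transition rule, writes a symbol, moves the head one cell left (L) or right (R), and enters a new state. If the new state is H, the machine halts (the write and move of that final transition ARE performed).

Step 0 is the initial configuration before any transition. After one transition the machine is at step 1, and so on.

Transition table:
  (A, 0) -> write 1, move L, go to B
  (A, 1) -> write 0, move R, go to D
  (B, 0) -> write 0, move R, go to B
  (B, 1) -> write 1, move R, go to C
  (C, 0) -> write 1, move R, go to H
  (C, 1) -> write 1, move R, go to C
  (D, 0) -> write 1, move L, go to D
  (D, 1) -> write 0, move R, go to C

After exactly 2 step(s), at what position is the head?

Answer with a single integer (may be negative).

Step 1: in state A at pos 0, read 0 -> (A,0)->write 1,move L,goto B. Now: state=B, head=-1, tape[-2..1]=0010 (head:  ^)
Step 2: in state B at pos -1, read 0 -> (B,0)->write 0,move R,goto B. Now: state=B, head=0, tape[-2..1]=0010 (head:   ^)

Answer: 0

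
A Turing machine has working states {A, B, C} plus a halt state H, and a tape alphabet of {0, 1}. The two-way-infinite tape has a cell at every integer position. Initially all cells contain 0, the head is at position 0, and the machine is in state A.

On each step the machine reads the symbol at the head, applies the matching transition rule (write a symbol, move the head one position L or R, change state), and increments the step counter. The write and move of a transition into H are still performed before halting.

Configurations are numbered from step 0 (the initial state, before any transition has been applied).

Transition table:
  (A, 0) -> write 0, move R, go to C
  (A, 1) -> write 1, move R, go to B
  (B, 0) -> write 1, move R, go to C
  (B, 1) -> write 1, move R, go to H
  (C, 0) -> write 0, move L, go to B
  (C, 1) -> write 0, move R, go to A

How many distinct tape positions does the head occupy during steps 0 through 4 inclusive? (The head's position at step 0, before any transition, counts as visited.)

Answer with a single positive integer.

Answer: 2

Derivation:
Step 1: in state A at pos 0, read 0 -> (A,0)->write 0,move R,goto C. Now: state=C, head=1, tape[-1..2]=0000 (head:   ^)
Step 2: in state C at pos 1, read 0 -> (C,0)->write 0,move L,goto B. Now: state=B, head=0, tape[-1..2]=0000 (head:  ^)
Step 3: in state B at pos 0, read 0 -> (B,0)->write 1,move R,goto C. Now: state=C, head=1, tape[-1..2]=0100 (head:   ^)
Step 4: in state C at pos 1, read 0 -> (C,0)->write 0,move L,goto B. Now: state=B, head=0, tape[-1..2]=0100 (head:  ^)
Head positions at steps 0..4: starting at 0, distinct positions visited = {0, 1} -> 2 position(s)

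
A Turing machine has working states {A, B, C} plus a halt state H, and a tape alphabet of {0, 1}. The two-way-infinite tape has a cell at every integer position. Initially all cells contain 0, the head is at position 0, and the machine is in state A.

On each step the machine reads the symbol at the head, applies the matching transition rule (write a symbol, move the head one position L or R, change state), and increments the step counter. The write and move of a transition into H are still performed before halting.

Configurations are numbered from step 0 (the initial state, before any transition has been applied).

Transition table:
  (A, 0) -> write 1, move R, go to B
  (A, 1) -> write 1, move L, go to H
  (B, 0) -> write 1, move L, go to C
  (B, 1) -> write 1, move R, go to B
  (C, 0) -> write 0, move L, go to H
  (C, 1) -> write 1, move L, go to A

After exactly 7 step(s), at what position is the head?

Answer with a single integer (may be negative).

Answer: 1

Derivation:
Step 1: in state A at pos 0, read 0 -> (A,0)->write 1,move R,goto B. Now: state=B, head=1, tape[-1..2]=0100 (head:   ^)
Step 2: in state B at pos 1, read 0 -> (B,0)->write 1,move L,goto C. Now: state=C, head=0, tape[-1..2]=0110 (head:  ^)
Step 3: in state C at pos 0, read 1 -> (C,1)->write 1,move L,goto A. Now: state=A, head=-1, tape[-2..2]=00110 (head:  ^)
Step 4: in state A at pos -1, read 0 -> (A,0)->write 1,move R,goto B. Now: state=B, head=0, tape[-2..2]=01110 (head:   ^)
Step 5: in state B at pos 0, read 1 -> (B,1)->write 1,move R,goto B. Now: state=B, head=1, tape[-2..2]=01110 (head:    ^)
Step 6: in state B at pos 1, read 1 -> (B,1)->write 1,move R,goto B. Now: state=B, head=2, tape[-2..3]=011100 (head:     ^)
Step 7: in state B at pos 2, read 0 -> (B,0)->write 1,move L,goto C. Now: state=C, head=1, tape[-2..3]=011110 (head:    ^)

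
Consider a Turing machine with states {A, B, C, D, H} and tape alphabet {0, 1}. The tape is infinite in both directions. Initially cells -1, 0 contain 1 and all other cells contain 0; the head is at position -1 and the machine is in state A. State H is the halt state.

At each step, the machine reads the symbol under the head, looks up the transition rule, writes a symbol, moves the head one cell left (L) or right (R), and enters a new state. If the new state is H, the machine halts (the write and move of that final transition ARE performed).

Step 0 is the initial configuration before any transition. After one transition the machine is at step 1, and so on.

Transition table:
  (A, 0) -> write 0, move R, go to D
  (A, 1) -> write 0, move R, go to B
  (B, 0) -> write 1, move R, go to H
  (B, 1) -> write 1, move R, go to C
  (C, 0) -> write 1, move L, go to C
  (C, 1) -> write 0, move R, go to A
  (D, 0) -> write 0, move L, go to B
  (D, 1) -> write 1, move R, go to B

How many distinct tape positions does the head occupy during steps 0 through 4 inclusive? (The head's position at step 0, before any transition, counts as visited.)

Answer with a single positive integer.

Answer: 3

Derivation:
Step 1: in state A at pos -1, read 1 -> (A,1)->write 0,move R,goto B. Now: state=B, head=0, tape[-2..1]=0010 (head:   ^)
Step 2: in state B at pos 0, read 1 -> (B,1)->write 1,move R,goto C. Now: state=C, head=1, tape[-2..2]=00100 (head:    ^)
Step 3: in state C at pos 1, read 0 -> (C,0)->write 1,move L,goto C. Now: state=C, head=0, tape[-2..2]=00110 (head:   ^)
Step 4: in state C at pos 0, read 1 -> (C,1)->write 0,move R,goto A. Now: state=A, head=1, tape[-2..2]=00010 (head:    ^)
Head positions at steps 0..4: starting at -1, distinct positions visited = {-1, 0, 1} -> 3 position(s)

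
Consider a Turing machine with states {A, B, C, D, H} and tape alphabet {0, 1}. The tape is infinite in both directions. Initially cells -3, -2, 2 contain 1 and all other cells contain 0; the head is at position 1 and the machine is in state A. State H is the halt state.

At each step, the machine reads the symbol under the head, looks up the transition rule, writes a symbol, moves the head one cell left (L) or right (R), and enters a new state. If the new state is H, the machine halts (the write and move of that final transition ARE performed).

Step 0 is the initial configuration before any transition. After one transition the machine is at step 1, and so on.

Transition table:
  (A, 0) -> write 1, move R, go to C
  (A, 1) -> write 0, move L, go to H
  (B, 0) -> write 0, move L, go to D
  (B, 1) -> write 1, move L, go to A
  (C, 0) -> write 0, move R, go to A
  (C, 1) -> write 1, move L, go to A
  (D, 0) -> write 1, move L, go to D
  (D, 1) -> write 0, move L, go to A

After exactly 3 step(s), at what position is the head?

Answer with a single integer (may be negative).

Step 1: in state A at pos 1, read 0 -> (A,0)->write 1,move R,goto C. Now: state=C, head=2, tape[-4..3]=01100110 (head:       ^)
Step 2: in state C at pos 2, read 1 -> (C,1)->write 1,move L,goto A. Now: state=A, head=1, tape[-4..3]=01100110 (head:      ^)
Step 3: in state A at pos 1, read 1 -> (A,1)->write 0,move L,goto H. Now: state=H, head=0, tape[-4..3]=01100010 (head:     ^)

Answer: 0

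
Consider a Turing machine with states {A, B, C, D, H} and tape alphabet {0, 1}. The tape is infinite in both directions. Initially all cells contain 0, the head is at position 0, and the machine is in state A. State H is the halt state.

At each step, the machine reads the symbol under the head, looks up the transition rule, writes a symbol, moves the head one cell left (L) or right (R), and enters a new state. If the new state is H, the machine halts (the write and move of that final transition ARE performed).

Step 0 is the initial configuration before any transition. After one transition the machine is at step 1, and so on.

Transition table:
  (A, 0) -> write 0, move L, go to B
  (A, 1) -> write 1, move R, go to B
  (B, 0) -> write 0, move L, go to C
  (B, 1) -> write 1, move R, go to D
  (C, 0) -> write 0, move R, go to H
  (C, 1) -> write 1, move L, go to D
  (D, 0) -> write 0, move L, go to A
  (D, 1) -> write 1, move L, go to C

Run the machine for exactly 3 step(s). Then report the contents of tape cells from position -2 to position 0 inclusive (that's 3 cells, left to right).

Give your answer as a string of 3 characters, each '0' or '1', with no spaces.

Answer: 000

Derivation:
Step 1: in state A at pos 0, read 0 -> (A,0)->write 0,move L,goto B. Now: state=B, head=-1, tape[-2..1]=0000 (head:  ^)
Step 2: in state B at pos -1, read 0 -> (B,0)->write 0,move L,goto C. Now: state=C, head=-2, tape[-3..1]=00000 (head:  ^)
Step 3: in state C at pos -2, read 0 -> (C,0)->write 0,move R,goto H. Now: state=H, head=-1, tape[-3..1]=00000 (head:   ^)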